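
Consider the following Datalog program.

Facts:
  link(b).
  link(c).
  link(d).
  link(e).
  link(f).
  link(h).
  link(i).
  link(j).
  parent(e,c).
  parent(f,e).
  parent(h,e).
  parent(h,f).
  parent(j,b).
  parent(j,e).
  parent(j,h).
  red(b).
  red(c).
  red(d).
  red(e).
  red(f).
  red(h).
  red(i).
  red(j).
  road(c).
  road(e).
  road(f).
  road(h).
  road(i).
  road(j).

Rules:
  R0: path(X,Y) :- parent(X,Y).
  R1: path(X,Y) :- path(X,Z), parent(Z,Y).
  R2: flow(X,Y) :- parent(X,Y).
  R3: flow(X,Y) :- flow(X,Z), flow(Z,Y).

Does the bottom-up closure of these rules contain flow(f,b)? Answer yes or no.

no

round 1: derive flow(e,c) via R2 from parent(e,c)
round 1: derive flow(f,e) via R2 from parent(f,e)
round 1: derive flow(h,e) via R2 from parent(h,e)
round 1: derive flow(h,f) via R2 from parent(h,f)
round 1: derive flow(j,b) via R2 from parent(j,b)
round 1: derive flow(j,e) via R2 from parent(j,e)
round 1: derive flow(j,h) via R2 from parent(j,h)
round 2: derive flow(f,c) via R3 from flow(f,e), flow(e,c)
round 2: derive flow(h,c) via R3 from flow(h,e), flow(e,c)
round 2: derive flow(j,c) via R3 from flow(j,e), flow(e,c)
round 2: derive flow(j,f) via R3 from flow(j,h), flow(h,f)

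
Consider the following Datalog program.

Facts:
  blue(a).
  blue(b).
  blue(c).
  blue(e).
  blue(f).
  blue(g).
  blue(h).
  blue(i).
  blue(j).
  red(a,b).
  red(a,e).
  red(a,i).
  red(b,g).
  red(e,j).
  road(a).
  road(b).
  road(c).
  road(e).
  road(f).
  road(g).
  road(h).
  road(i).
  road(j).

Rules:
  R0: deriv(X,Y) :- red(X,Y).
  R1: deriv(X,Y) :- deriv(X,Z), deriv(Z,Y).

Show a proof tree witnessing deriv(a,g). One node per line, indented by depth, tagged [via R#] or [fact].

round 1: derive deriv(a,b) via R0 from red(a,b)
round 1: derive deriv(a,e) via R0 from red(a,e)
round 1: derive deriv(a,i) via R0 from red(a,i)
round 1: derive deriv(b,g) via R0 from red(b,g)
round 1: derive deriv(e,j) via R0 from red(e,j)
round 2: derive deriv(a,g) via R1 from deriv(a,b), deriv(b,g)
round 2: derive deriv(a,j) via R1 from deriv(a,e), deriv(e,j)

deriv(a,g)  [via R1]
  deriv(a,b)  [via R0]
    red(a,b)  [fact]
  deriv(b,g)  [via R0]
    red(b,g)  [fact]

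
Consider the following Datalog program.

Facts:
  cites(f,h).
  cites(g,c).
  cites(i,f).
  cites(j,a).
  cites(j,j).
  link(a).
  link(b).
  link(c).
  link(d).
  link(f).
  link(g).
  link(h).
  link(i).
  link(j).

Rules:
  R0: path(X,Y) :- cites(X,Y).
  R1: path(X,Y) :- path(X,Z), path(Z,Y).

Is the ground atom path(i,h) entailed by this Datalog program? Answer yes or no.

yes

round 1: derive path(f,h) via R0 from cites(f,h)
round 1: derive path(g,c) via R0 from cites(g,c)
round 1: derive path(i,f) via R0 from cites(i,f)
round 1: derive path(j,a) via R0 from cites(j,a)
round 1: derive path(j,j) via R0 from cites(j,j)
round 2: derive path(i,h) via R1 from path(i,f), path(f,h)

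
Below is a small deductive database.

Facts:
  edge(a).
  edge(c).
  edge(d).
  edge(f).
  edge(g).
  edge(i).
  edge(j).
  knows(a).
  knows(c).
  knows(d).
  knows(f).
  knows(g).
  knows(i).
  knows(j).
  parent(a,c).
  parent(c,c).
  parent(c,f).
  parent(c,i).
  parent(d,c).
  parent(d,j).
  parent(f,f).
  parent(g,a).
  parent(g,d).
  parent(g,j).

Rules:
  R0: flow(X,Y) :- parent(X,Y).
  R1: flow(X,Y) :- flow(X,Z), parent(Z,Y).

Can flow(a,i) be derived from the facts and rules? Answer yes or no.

yes

round 1: derive flow(a,c) via R0 from parent(a,c)
round 1: derive flow(c,c) via R0 from parent(c,c)
round 1: derive flow(c,f) via R0 from parent(c,f)
round 1: derive flow(c,i) via R0 from parent(c,i)
round 1: derive flow(d,c) via R0 from parent(d,c)
round 1: derive flow(d,j) via R0 from parent(d,j)
round 1: derive flow(f,f) via R0 from parent(f,f)
round 1: derive flow(g,a) via R0 from parent(g,a)
round 1: derive flow(g,d) via R0 from parent(g,d)
round 1: derive flow(g,j) via R0 from parent(g,j)
round 2: derive flow(a,f) via R1 from flow(a,c), parent(c,f)
round 2: derive flow(a,i) via R1 from flow(a,c), parent(c,i)
round 2: derive flow(d,f) via R1 from flow(d,c), parent(c,f)
round 2: derive flow(d,i) via R1 from flow(d,c), parent(c,i)
round 2: derive flow(g,c) via R1 from flow(g,a), parent(a,c)
round 3: derive flow(g,f) via R1 from flow(g,c), parent(c,f)
round 3: derive flow(g,i) via R1 from flow(g,c), parent(c,i)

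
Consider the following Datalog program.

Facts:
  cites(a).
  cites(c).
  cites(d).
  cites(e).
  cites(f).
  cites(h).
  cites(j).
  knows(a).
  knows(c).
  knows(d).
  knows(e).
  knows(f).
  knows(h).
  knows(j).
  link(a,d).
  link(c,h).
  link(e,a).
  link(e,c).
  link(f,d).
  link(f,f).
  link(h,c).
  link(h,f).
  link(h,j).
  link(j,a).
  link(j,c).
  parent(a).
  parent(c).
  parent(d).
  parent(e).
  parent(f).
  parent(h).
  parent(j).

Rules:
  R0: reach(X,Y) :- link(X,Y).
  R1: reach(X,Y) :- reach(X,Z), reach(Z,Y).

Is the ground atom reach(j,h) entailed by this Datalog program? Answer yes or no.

round 1: derive reach(a,d) via R0 from link(a,d)
round 1: derive reach(c,h) via R0 from link(c,h)
round 1: derive reach(e,a) via R0 from link(e,a)
round 1: derive reach(e,c) via R0 from link(e,c)
round 1: derive reach(f,d) via R0 from link(f,d)
round 1: derive reach(f,f) via R0 from link(f,f)
round 1: derive reach(h,c) via R0 from link(h,c)
round 1: derive reach(h,f) via R0 from link(h,f)
round 1: derive reach(h,j) via R0 from link(h,j)
round 1: derive reach(j,a) via R0 from link(j,a)
round 1: derive reach(j,c) via R0 from link(j,c)
round 2: derive reach(c,c) via R1 from reach(c,h), reach(h,c)
round 2: derive reach(c,f) via R1 from reach(c,h), reach(h,f)
round 2: derive reach(c,j) via R1 from reach(c,h), reach(h,j)
round 2: derive reach(e,d) via R1 from reach(e,a), reach(a,d)
round 2: derive reach(e,h) via R1 from reach(e,c), reach(c,h)
round 2: derive reach(h,a) via R1 from reach(h,j), reach(j,a)
round 2: derive reach(h,d) via R1 from reach(h,f), reach(f,d)
round 2: derive reach(h,h) via R1 from reach(h,c), reach(c,h)
round 2: derive reach(j,d) via R1 from reach(j,a), reach(a,d)
round 2: derive reach(j,h) via R1 from reach(j,c), reach(c,h)
round 3: derive reach(c,a) via R1 from reach(c,h), reach(h,a)
round 3: derive reach(c,d) via R1 from reach(c,f), reach(f,d)
round 3: derive reach(e,f) via R1 from reach(e,c), reach(c,f)
round 3: derive reach(e,j) via R1 from reach(e,c), reach(c,j)
round 3: derive reach(j,f) via R1 from reach(j,c), reach(c,f)
round 3: derive reach(j,j) via R1 from reach(j,c), reach(c,j)

yes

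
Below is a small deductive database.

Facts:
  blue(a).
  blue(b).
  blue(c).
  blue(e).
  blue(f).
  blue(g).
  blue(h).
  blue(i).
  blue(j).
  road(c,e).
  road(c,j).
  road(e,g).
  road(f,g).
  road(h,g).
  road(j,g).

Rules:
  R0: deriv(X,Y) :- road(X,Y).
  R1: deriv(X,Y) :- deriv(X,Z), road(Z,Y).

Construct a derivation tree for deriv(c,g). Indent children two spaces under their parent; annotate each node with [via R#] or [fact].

deriv(c,g)  [via R1]
  deriv(c,e)  [via R0]
    road(c,e)  [fact]
  road(e,g)  [fact]

round 1: derive deriv(c,e) via R0 from road(c,e)
round 1: derive deriv(c,j) via R0 from road(c,j)
round 1: derive deriv(e,g) via R0 from road(e,g)
round 1: derive deriv(f,g) via R0 from road(f,g)
round 1: derive deriv(h,g) via R0 from road(h,g)
round 1: derive deriv(j,g) via R0 from road(j,g)
round 2: derive deriv(c,g) via R1 from deriv(c,e), road(e,g)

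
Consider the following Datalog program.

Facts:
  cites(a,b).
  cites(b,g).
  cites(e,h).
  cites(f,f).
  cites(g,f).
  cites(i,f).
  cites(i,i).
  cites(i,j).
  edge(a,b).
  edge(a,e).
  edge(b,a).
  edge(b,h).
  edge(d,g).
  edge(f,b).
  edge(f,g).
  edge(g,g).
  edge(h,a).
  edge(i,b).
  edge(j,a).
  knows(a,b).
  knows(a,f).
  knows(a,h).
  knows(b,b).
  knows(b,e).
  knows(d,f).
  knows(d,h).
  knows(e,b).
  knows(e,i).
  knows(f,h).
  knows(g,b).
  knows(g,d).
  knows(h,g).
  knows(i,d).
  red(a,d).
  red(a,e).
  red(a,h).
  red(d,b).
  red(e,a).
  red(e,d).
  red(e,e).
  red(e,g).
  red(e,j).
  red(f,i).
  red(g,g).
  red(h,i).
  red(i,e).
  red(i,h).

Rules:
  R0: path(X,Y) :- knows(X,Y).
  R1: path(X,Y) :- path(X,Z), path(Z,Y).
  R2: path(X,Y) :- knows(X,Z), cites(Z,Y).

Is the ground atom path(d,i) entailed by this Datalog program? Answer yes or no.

yes

round 1: derive path(a,b) via R0 from knows(a,b)
round 1: derive path(a,f) via R0 from knows(a,f)
round 1: derive path(a,h) via R0 from knows(a,h)
round 1: derive path(b,b) via R0 from knows(b,b)
round 1: derive path(b,e) via R0 from knows(b,e)
round 1: derive path(d,f) via R0 from knows(d,f)
round 1: derive path(d,h) via R0 from knows(d,h)
round 1: derive path(e,b) via R0 from knows(e,b)
round 1: derive path(e,i) via R0 from knows(e,i)
round 1: derive path(f,h) via R0 from knows(f,h)
round 1: derive path(g,b) via R0 from knows(g,b)
round 1: derive path(g,d) via R0 from knows(g,d)
round 1: derive path(h,g) via R0 from knows(h,g)
round 1: derive path(i,d) via R0 from knows(i,d)
round 1: derive path(a,g) via R2 from knows(a,b), cites(b,g)
round 1: derive path(b,g) via R2 from knows(b,b), cites(b,g)
round 1: derive path(b,h) via R2 from knows(b,e), cites(e,h)
round 1: derive path(e,f) via R2 from knows(e,i), cites(i,f)
round 1: derive path(e,g) via R2 from knows(e,b), cites(b,g)
round 1: derive path(e,j) via R2 from knows(e,i), cites(i,j)
round 1: derive path(g,g) via R2 from knows(g,b), cites(b,g)
round 1: derive path(h,f) via R2 from knows(h,g), cites(g,f)
round 2: derive path(a,d) via R1 from path(a,g), path(g,d)
round 2: derive path(a,e) via R1 from path(a,b), path(b,e)
round 2: derive path(b,d) via R1 from path(b,g), path(g,d)
round 2: derive path(b,f) via R1 from path(b,e), path(e,f)
round 2: derive path(b,i) via R1 from path(b,e), path(e,i)
round 2: derive path(b,j) via R1 from path(b,e), path(e,j)
round 2: derive path(d,g) via R1 from path(d,h), path(h,g)
round 2: derive path(e,d) via R1 from path(e,g), path(g,d)
round 2: derive path(e,e) via R1 from path(e,b), path(b,e)
round 2: derive path(e,h) via R1 from path(e,b), path(b,h)
round 2: derive path(f,f) via R1 from path(f,h), path(h,f)
round 2: derive path(f,g) via R1 from path(f,h), path(h,g)
round 2: derive path(g,e) via R1 from path(g,b), path(b,e)
round 2: derive path(g,f) via R1 from path(g,d), path(d,f)
round 2: derive path(g,h) via R1 from path(g,b), path(b,h)
round 2: derive path(h,b) via R1 from path(h,g), path(g,b)
round 2: derive path(h,d) via R1 from path(h,g), path(g,d)
round 2: derive path(h,h) via R1 from path(h,f), path(f,h)
round 2: derive path(i,f) via R1 from path(i,d), path(d,f)
round 2: derive path(i,h) via R1 from path(i,d), path(d,h)
round 3: derive path(a,i) via R1 from path(a,b), path(b,i)
round 3: derive path(a,j) via R1 from path(a,b), path(b,j)
round 3: derive path(d,b) via R1 from path(d,g), path(g,b)
round 3: derive path(d,d) via R1 from path(d,g), path(g,d)
round 3: derive path(d,e) via R1 from path(d,g), path(g,e)
round 3: derive path(f,b) via R1 from path(f,g), path(g,b)
round 3: derive path(f,d) via R1 from path(f,g), path(g,d)
round 3: derive path(f,e) via R1 from path(f,g), path(g,e)
round 3: derive path(g,i) via R1 from path(g,b), path(b,i)
round 3: derive path(g,j) via R1 from path(g,b), path(b,j)
round 3: derive path(h,e) via R1 from path(h,b), path(b,e)
round 3: derive path(h,i) via R1 from path(h,b), path(b,i)
round 3: derive path(h,j) via R1 from path(h,b), path(b,j)
round 3: derive path(i,b) via R1 from path(i,h), path(h,b)
round 3: derive path(i,g) via R1 from path(i,d), path(d,g)
round 4: derive path(d,i) via R1 from path(d,b), path(b,i)
round 4: derive path(d,j) via R1 from path(d,b), path(b,j)
round 4: derive path(f,i) via R1 from path(f,b), path(b,i)
round 4: derive path(f,j) via R1 from path(f,b), path(b,j)
round 4: derive path(i,e) via R1 from path(i,b), path(b,e)
round 4: derive path(i,i) via R1 from path(i,b), path(b,i)
round 4: derive path(i,j) via R1 from path(i,b), path(b,j)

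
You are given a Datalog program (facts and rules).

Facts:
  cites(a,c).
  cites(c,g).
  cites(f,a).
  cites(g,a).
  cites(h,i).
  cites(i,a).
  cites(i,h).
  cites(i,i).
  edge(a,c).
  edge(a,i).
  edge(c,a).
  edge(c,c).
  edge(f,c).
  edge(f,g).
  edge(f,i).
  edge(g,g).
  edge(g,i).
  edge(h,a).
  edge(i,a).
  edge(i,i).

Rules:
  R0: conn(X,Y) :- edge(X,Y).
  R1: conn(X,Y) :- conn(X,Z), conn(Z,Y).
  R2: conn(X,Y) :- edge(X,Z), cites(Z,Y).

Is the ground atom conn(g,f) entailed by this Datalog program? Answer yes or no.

no

round 1: derive conn(a,c) via R0 from edge(a,c)
round 1: derive conn(a,i) via R0 from edge(a,i)
round 1: derive conn(c,a) via R0 from edge(c,a)
round 1: derive conn(c,c) via R0 from edge(c,c)
round 1: derive conn(f,c) via R0 from edge(f,c)
round 1: derive conn(f,g) via R0 from edge(f,g)
round 1: derive conn(f,i) via R0 from edge(f,i)
round 1: derive conn(g,g) via R0 from edge(g,g)
round 1: derive conn(g,i) via R0 from edge(g,i)
round 1: derive conn(h,a) via R0 from edge(h,a)
round 1: derive conn(i,a) via R0 from edge(i,a)
round 1: derive conn(i,i) via R0 from edge(i,i)
round 1: derive conn(a,a) via R2 from edge(a,i), cites(i,a)
round 1: derive conn(a,g) via R2 from edge(a,c), cites(c,g)
round 1: derive conn(a,h) via R2 from edge(a,i), cites(i,h)
round 1: derive conn(c,g) via R2 from edge(c,c), cites(c,g)
round 1: derive conn(f,a) via R2 from edge(f,g), cites(g,a)
round 1: derive conn(f,h) via R2 from edge(f,i), cites(i,h)
round 1: derive conn(g,a) via R2 from edge(g,g), cites(g,a)
round 1: derive conn(g,h) via R2 from edge(g,i), cites(i,h)
round 1: derive conn(h,c) via R2 from edge(h,a), cites(a,c)
round 1: derive conn(i,c) via R2 from edge(i,a), cites(a,c)
round 1: derive conn(i,h) via R2 from edge(i,i), cites(i,h)
round 2: derive conn(c,h) via R1 from conn(c,a), conn(a,h)
round 2: derive conn(c,i) via R1 from conn(c,a), conn(a,i)
round 2: derive conn(g,c) via R1 from conn(g,a), conn(a,c)
round 2: derive conn(h,g) via R1 from conn(h,a), conn(a,g)
round 2: derive conn(h,h) via R1 from conn(h,a), conn(a,h)
round 2: derive conn(h,i) via R1 from conn(h,a), conn(a,i)
round 2: derive conn(i,g) via R1 from conn(i,a), conn(a,g)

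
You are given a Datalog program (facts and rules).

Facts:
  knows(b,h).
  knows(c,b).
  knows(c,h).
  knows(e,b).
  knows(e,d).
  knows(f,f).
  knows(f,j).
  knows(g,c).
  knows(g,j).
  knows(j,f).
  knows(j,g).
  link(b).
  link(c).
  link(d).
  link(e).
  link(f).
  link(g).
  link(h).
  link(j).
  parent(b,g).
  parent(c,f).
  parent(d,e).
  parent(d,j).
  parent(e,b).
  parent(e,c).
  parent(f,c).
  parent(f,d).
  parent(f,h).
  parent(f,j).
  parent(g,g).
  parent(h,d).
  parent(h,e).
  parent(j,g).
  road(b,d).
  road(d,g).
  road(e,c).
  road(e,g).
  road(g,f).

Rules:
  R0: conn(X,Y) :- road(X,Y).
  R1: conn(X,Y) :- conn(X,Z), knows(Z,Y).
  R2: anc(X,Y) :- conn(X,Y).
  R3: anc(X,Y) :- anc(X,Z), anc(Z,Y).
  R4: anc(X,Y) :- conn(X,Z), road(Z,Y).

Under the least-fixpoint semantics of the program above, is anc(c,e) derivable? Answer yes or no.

round 1: derive conn(b,d) via R0 from road(b,d)
round 1: derive conn(d,g) via R0 from road(d,g)
round 1: derive conn(e,c) via R0 from road(e,c)
round 1: derive conn(e,g) via R0 from road(e,g)
round 1: derive conn(g,f) via R0 from road(g,f)
round 2: derive conn(d,c) via R1 from conn(d,g), knows(g,c)
round 2: derive conn(d,j) via R1 from conn(d,g), knows(g,j)
round 2: derive conn(e,b) via R1 from conn(e,c), knows(c,b)
round 2: derive conn(e,h) via R1 from conn(e,c), knows(c,h)
round 2: derive conn(e,j) via R1 from conn(e,g), knows(g,j)
round 2: derive conn(g,j) via R1 from conn(g,f), knows(f,j)
round 2: derive anc(b,d) via R2 from conn(b,d)
round 2: derive anc(d,g) via R2 from conn(d,g)
round 2: derive anc(e,c) via R2 from conn(e,c)
round 2: derive anc(e,g) via R2 from conn(e,g)
round 2: derive anc(g,f) via R2 from conn(g,f)
round 2: derive anc(b,g) via R4 from conn(b,d), road(d,g)
round 2: derive anc(d,f) via R4 from conn(d,g), road(g,f)
round 2: derive anc(e,f) via R4 from conn(e,g), road(g,f)
round 3: derive conn(d,b) via R1 from conn(d,c), knows(c,b)
round 3: derive conn(d,f) via R1 from conn(d,j), knows(j,f)
round 3: derive conn(d,h) via R1 from conn(d,c), knows(c,h)
round 3: derive conn(e,f) via R1 from conn(e,j), knows(j,f)
round 3: derive conn(g,g) via R1 from conn(g,j), knows(j,g)
round 3: derive anc(d,c) via R2 from conn(d,c)
round 3: derive anc(d,j) via R2 from conn(d,j)
round 3: derive anc(e,b) via R2 from conn(e,b)
round 3: derive anc(e,h) via R2 from conn(e,h)
round 3: derive anc(e,j) via R2 from conn(e,j)
round 3: derive anc(g,j) via R2 from conn(g,j)
round 3: derive anc(b,f) via R3 from anc(b,d), anc(d,f)
round 3: derive anc(e,d) via R4 from conn(e,b), road(b,d)
round 4: derive conn(g,c) via R1 from conn(g,g), knows(g,c)
round 4: derive anc(d,b) via R2 from conn(d,b)
round 4: derive anc(d,h) via R2 from conn(d,h)
round 4: derive anc(g,g) via R2 from conn(g,g)
round 4: derive anc(b,c) via R3 from anc(b,d), anc(d,c)
round 4: derive anc(b,j) via R3 from anc(b,d), anc(d,j)
round 4: derive anc(d,d) via R4 from conn(d,b), road(b,d)
round 5: derive conn(g,b) via R1 from conn(g,c), knows(c,b)
round 5: derive conn(g,h) via R1 from conn(g,c), knows(c,h)
round 5: derive anc(g,c) via R2 from conn(g,c)
round 5: derive anc(b,b) via R3 from anc(b,d), anc(d,b)
round 5: derive anc(b,h) via R3 from anc(b,d), anc(d,h)
round 6: derive anc(g,b) via R2 from conn(g,b)
round 6: derive anc(g,h) via R2 from conn(g,h)
round 6: derive anc(g,d) via R4 from conn(g,b), road(b,d)

no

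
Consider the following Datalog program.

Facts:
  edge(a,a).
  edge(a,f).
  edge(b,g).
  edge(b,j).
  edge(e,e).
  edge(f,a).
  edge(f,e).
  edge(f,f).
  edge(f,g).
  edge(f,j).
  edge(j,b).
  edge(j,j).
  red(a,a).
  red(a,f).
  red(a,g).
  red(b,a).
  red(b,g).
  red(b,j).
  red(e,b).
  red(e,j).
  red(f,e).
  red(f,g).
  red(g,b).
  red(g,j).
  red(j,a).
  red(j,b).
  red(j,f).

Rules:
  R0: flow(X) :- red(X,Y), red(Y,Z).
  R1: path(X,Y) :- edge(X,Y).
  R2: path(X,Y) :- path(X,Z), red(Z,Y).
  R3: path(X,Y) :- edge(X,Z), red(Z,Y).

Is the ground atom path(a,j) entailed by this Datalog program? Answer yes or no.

yes

round 1: derive path(a,a) via R1 from edge(a,a)
round 1: derive path(a,f) via R1 from edge(a,f)
round 1: derive path(b,g) via R1 from edge(b,g)
round 1: derive path(b,j) via R1 from edge(b,j)
round 1: derive path(e,e) via R1 from edge(e,e)
round 1: derive path(f,a) via R1 from edge(f,a)
round 1: derive path(f,e) via R1 from edge(f,e)
round 1: derive path(f,f) via R1 from edge(f,f)
round 1: derive path(f,g) via R1 from edge(f,g)
round 1: derive path(f,j) via R1 from edge(f,j)
round 1: derive path(j,b) via R1 from edge(j,b)
round 1: derive path(j,j) via R1 from edge(j,j)
round 1: derive path(a,e) via R3 from edge(a,f), red(f,e)
round 1: derive path(a,g) via R3 from edge(a,a), red(a,g)
round 1: derive path(b,a) via R3 from edge(b,j), red(j,a)
round 1: derive path(b,b) via R3 from edge(b,g), red(g,b)
round 1: derive path(b,f) via R3 from edge(b,j), red(j,f)
round 1: derive path(e,b) via R3 from edge(e,e), red(e,b)
round 1: derive path(e,j) via R3 from edge(e,e), red(e,j)
round 1: derive path(f,b) via R3 from edge(f,e), red(e,b)
round 1: derive path(j,a) via R3 from edge(j,b), red(b,a)
round 1: derive path(j,f) via R3 from edge(j,j), red(j,f)
round 1: derive path(j,g) via R3 from edge(j,b), red(b,g)
round 2: derive path(a,b) via R2 from path(a,e), red(e,b)
round 2: derive path(a,j) via R2 from path(a,e), red(e,j)
round 2: derive path(b,e) via R2 from path(b,f), red(f,e)
round 2: derive path(e,a) via R2 from path(e,b), red(b,a)
round 2: derive path(e,f) via R2 from path(e,j), red(j,f)
round 2: derive path(e,g) via R2 from path(e,b), red(b,g)
round 2: derive path(j,e) via R2 from path(j,f), red(f,e)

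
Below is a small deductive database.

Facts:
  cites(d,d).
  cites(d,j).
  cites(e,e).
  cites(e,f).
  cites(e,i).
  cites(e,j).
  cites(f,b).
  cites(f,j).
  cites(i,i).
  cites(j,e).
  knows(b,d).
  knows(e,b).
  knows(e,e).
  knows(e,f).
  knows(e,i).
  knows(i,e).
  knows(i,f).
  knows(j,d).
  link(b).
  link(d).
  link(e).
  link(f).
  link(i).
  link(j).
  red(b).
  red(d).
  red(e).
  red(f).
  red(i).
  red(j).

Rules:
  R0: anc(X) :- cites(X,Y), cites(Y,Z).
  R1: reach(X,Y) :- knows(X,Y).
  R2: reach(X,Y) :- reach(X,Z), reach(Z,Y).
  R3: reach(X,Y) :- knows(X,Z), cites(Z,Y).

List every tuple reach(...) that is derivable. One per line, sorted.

reach(b,d)
reach(b,j)
reach(e,b)
reach(e,d)
reach(e,e)
reach(e,f)
reach(e,i)
reach(e,j)
reach(i,b)
reach(i,d)
reach(i,e)
reach(i,f)
reach(i,i)
reach(i,j)
reach(j,d)
reach(j,j)

round 1: derive reach(b,d) via R1 from knows(b,d)
round 1: derive reach(e,b) via R1 from knows(e,b)
round 1: derive reach(e,e) via R1 from knows(e,e)
round 1: derive reach(e,f) via R1 from knows(e,f)
round 1: derive reach(e,i) via R1 from knows(e,i)
round 1: derive reach(i,e) via R1 from knows(i,e)
round 1: derive reach(i,f) via R1 from knows(i,f)
round 1: derive reach(j,d) via R1 from knows(j,d)
round 1: derive reach(b,j) via R3 from knows(b,d), cites(d,j)
round 1: derive reach(e,j) via R3 from knows(e,e), cites(e,j)
round 1: derive reach(i,b) via R3 from knows(i,f), cites(f,b)
round 1: derive reach(i,i) via R3 from knows(i,e), cites(e,i)
round 1: derive reach(i,j) via R3 from knows(i,e), cites(e,j)
round 1: derive reach(j,j) via R3 from knows(j,d), cites(d,j)
round 2: derive reach(e,d) via R2 from reach(e,b), reach(b,d)
round 2: derive reach(i,d) via R2 from reach(i,b), reach(b,d)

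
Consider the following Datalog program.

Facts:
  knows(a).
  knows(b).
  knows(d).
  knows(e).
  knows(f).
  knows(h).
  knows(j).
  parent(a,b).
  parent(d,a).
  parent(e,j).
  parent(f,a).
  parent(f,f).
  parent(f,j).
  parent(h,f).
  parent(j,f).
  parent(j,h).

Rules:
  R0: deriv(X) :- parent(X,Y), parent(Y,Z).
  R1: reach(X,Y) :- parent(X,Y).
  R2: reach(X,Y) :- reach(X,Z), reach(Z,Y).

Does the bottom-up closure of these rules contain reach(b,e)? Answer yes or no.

no

round 1: derive reach(a,b) via R1 from parent(a,b)
round 1: derive reach(d,a) via R1 from parent(d,a)
round 1: derive reach(e,j) via R1 from parent(e,j)
round 1: derive reach(f,a) via R1 from parent(f,a)
round 1: derive reach(f,f) via R1 from parent(f,f)
round 1: derive reach(f,j) via R1 from parent(f,j)
round 1: derive reach(h,f) via R1 from parent(h,f)
round 1: derive reach(j,f) via R1 from parent(j,f)
round 1: derive reach(j,h) via R1 from parent(j,h)
round 2: derive reach(d,b) via R2 from reach(d,a), reach(a,b)
round 2: derive reach(e,f) via R2 from reach(e,j), reach(j,f)
round 2: derive reach(e,h) via R2 from reach(e,j), reach(j,h)
round 2: derive reach(f,b) via R2 from reach(f,a), reach(a,b)
round 2: derive reach(f,h) via R2 from reach(f,j), reach(j,h)
round 2: derive reach(h,a) via R2 from reach(h,f), reach(f,a)
round 2: derive reach(h,j) via R2 from reach(h,f), reach(f,j)
round 2: derive reach(j,a) via R2 from reach(j,f), reach(f,a)
round 2: derive reach(j,j) via R2 from reach(j,f), reach(f,j)
round 3: derive reach(e,a) via R2 from reach(e,f), reach(f,a)
round 3: derive reach(e,b) via R2 from reach(e,f), reach(f,b)
round 3: derive reach(h,b) via R2 from reach(h,a), reach(a,b)
round 3: derive reach(h,h) via R2 from reach(h,f), reach(f,h)
round 3: derive reach(j,b) via R2 from reach(j,a), reach(a,b)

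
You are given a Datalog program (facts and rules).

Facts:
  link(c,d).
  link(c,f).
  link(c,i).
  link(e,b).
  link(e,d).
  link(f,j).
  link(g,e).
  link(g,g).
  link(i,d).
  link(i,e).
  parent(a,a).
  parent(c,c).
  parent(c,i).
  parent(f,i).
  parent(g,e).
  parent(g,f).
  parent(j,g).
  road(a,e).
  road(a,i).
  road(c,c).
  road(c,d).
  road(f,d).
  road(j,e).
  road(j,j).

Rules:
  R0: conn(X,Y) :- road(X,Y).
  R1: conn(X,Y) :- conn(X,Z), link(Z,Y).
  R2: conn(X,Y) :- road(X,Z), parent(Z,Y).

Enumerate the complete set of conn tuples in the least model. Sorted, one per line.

round 1: derive conn(a,e) via R0 from road(a,e)
round 1: derive conn(a,i) via R0 from road(a,i)
round 1: derive conn(c,c) via R0 from road(c,c)
round 1: derive conn(c,d) via R0 from road(c,d)
round 1: derive conn(f,d) via R0 from road(f,d)
round 1: derive conn(j,e) via R0 from road(j,e)
round 1: derive conn(j,j) via R0 from road(j,j)
round 1: derive conn(c,i) via R2 from road(c,c), parent(c,i)
round 1: derive conn(j,g) via R2 from road(j,j), parent(j,g)
round 2: derive conn(a,b) via R1 from conn(a,e), link(e,b)
round 2: derive conn(a,d) via R1 from conn(a,e), link(e,d)
round 2: derive conn(c,e) via R1 from conn(c,i), link(i,e)
round 2: derive conn(c,f) via R1 from conn(c,c), link(c,f)
round 2: derive conn(j,b) via R1 from conn(j,e), link(e,b)
round 2: derive conn(j,d) via R1 from conn(j,e), link(e,d)
round 3: derive conn(c,b) via R1 from conn(c,e), link(e,b)
round 3: derive conn(c,j) via R1 from conn(c,f), link(f,j)

conn(a,b)
conn(a,d)
conn(a,e)
conn(a,i)
conn(c,b)
conn(c,c)
conn(c,d)
conn(c,e)
conn(c,f)
conn(c,i)
conn(c,j)
conn(f,d)
conn(j,b)
conn(j,d)
conn(j,e)
conn(j,g)
conn(j,j)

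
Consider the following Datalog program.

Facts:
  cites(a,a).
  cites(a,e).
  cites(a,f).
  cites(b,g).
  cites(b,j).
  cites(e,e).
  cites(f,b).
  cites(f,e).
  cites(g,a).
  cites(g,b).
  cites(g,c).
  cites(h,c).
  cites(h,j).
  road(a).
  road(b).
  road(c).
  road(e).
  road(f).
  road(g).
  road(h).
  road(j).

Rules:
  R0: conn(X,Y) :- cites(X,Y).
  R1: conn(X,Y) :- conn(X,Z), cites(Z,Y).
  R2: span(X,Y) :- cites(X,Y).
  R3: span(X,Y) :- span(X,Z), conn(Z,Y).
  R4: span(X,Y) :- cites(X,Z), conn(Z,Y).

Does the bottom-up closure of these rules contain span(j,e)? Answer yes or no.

round 1: derive conn(a,a) via R0 from cites(a,a)
round 1: derive conn(a,e) via R0 from cites(a,e)
round 1: derive conn(a,f) via R0 from cites(a,f)
round 1: derive conn(b,g) via R0 from cites(b,g)
round 1: derive conn(b,j) via R0 from cites(b,j)
round 1: derive conn(e,e) via R0 from cites(e,e)
round 1: derive conn(f,b) via R0 from cites(f,b)
round 1: derive conn(f,e) via R0 from cites(f,e)
round 1: derive conn(g,a) via R0 from cites(g,a)
round 1: derive conn(g,b) via R0 from cites(g,b)
round 1: derive conn(g,c) via R0 from cites(g,c)
round 1: derive conn(h,c) via R0 from cites(h,c)
round 1: derive conn(h,j) via R0 from cites(h,j)
round 1: derive span(a,a) via R2 from cites(a,a)
round 1: derive span(a,e) via R2 from cites(a,e)
round 1: derive span(a,f) via R2 from cites(a,f)
round 1: derive span(b,g) via R2 from cites(b,g)
round 1: derive span(b,j) via R2 from cites(b,j)
round 1: derive span(e,e) via R2 from cites(e,e)
round 1: derive span(f,b) via R2 from cites(f,b)
round 1: derive span(f,e) via R2 from cites(f,e)
round 1: derive span(g,a) via R2 from cites(g,a)
round 1: derive span(g,b) via R2 from cites(g,b)
round 1: derive span(g,c) via R2 from cites(g,c)
round 1: derive span(h,c) via R2 from cites(h,c)
round 1: derive span(h,j) via R2 from cites(h,j)
round 2: derive conn(a,b) via R1 from conn(a,f), cites(f,b)
round 2: derive conn(b,a) via R1 from conn(b,g), cites(g,a)
round 2: derive conn(b,b) via R1 from conn(b,g), cites(g,b)
round 2: derive conn(b,c) via R1 from conn(b,g), cites(g,c)
round 2: derive conn(f,g) via R1 from conn(f,b), cites(b,g)
round 2: derive conn(f,j) via R1 from conn(f,b), cites(b,j)
round 2: derive conn(g,e) via R1 from conn(g,a), cites(a,e)
round 2: derive conn(g,f) via R1 from conn(g,a), cites(a,f)
round 2: derive conn(g,g) via R1 from conn(g,b), cites(b,g)
round 2: derive conn(g,j) via R1 from conn(g,b), cites(b,j)
round 2: derive span(a,b) via R3 from span(a,f), conn(f,b)
round 2: derive span(b,a) via R3 from span(b,g), conn(g,a)
round 2: derive span(b,b) via R3 from span(b,g), conn(g,b)
round 2: derive span(b,c) via R3 from span(b,g), conn(g,c)
round 2: derive span(f,g) via R3 from span(f,b), conn(b,g)
round 2: derive span(f,j) via R3 from span(f,b), conn(b,j)
round 2: derive span(g,e) via R3 from span(g,a), conn(a,e)
round 2: derive span(g,f) via R3 from span(g,a), conn(a,f)
round 2: derive span(g,g) via R3 from span(g,b), conn(b,g)
round 2: derive span(g,j) via R3 from span(g,b), conn(b,j)
round 3: derive conn(a,g) via R1 from conn(a,b), cites(b,g)
round 3: derive conn(a,j) via R1 from conn(a,b), cites(b,j)
round 3: derive conn(b,e) via R1 from conn(b,a), cites(a,e)
round 3: derive conn(b,f) via R1 from conn(b,a), cites(a,f)
round 3: derive conn(f,a) via R1 from conn(f,g), cites(g,a)
round 3: derive conn(f,c) via R1 from conn(f,g), cites(g,c)
round 3: derive span(a,c) via R3 from span(a,b), conn(b,c)
round 3: derive span(a,g) via R3 from span(a,b), conn(b,g)
round 3: derive span(a,j) via R3 from span(a,b), conn(b,j)
round 3: derive span(b,e) via R3 from span(b,a), conn(a,e)
round 3: derive span(b,f) via R3 from span(b,a), conn(a,f)
round 3: derive span(f,a) via R3 from span(f,b), conn(b,a)
round 3: derive span(f,c) via R3 from span(f,b), conn(b,c)
round 3: derive span(f,f) via R3 from span(f,g), conn(g,f)
round 4: derive conn(a,c) via R1 from conn(a,g), cites(g,c)
round 4: derive conn(f,f) via R1 from conn(f,a), cites(a,f)

no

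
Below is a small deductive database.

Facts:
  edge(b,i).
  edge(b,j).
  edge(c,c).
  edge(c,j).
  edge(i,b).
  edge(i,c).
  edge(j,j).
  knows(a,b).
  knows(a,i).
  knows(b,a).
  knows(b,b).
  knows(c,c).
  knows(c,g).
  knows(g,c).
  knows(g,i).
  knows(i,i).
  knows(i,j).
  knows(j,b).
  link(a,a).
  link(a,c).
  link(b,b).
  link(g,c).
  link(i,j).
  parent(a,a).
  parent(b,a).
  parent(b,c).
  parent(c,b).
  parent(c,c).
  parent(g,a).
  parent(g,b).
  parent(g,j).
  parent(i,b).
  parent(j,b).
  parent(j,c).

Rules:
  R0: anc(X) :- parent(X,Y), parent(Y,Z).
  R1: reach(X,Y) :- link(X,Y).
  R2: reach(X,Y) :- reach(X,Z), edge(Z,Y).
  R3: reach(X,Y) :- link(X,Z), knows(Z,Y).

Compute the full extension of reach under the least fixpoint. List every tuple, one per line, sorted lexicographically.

reach(a,a)
reach(a,b)
reach(a,c)
reach(a,g)
reach(a,i)
reach(a,j)
reach(b,a)
reach(b,b)
reach(b,c)
reach(b,i)
reach(b,j)
reach(g,c)
reach(g,g)
reach(g,j)
reach(i,b)
reach(i,c)
reach(i,i)
reach(i,j)

round 1: derive reach(a,a) via R1 from link(a,a)
round 1: derive reach(a,c) via R1 from link(a,c)
round 1: derive reach(b,b) via R1 from link(b,b)
round 1: derive reach(g,c) via R1 from link(g,c)
round 1: derive reach(i,j) via R1 from link(i,j)
round 1: derive reach(a,b) via R3 from link(a,a), knows(a,b)
round 1: derive reach(a,g) via R3 from link(a,c), knows(c,g)
round 1: derive reach(a,i) via R3 from link(a,a), knows(a,i)
round 1: derive reach(b,a) via R3 from link(b,b), knows(b,a)
round 1: derive reach(g,g) via R3 from link(g,c), knows(c,g)
round 1: derive reach(i,b) via R3 from link(i,j), knows(j,b)
round 2: derive reach(a,j) via R2 from reach(a,b), edge(b,j)
round 2: derive reach(b,i) via R2 from reach(b,b), edge(b,i)
round 2: derive reach(b,j) via R2 from reach(b,b), edge(b,j)
round 2: derive reach(g,j) via R2 from reach(g,c), edge(c,j)
round 2: derive reach(i,i) via R2 from reach(i,b), edge(b,i)
round 3: derive reach(b,c) via R2 from reach(b,i), edge(i,c)
round 3: derive reach(i,c) via R2 from reach(i,i), edge(i,c)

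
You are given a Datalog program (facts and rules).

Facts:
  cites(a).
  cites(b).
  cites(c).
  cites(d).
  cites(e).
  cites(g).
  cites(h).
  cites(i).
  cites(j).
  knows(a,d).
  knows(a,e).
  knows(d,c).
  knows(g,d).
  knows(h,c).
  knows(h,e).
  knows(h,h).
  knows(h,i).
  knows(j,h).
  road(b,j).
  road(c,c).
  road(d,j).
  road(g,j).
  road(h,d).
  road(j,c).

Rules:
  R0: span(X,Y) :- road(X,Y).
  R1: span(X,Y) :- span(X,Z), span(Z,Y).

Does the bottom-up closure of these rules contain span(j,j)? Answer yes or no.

no

round 1: derive span(b,j) via R0 from road(b,j)
round 1: derive span(c,c) via R0 from road(c,c)
round 1: derive span(d,j) via R0 from road(d,j)
round 1: derive span(g,j) via R0 from road(g,j)
round 1: derive span(h,d) via R0 from road(h,d)
round 1: derive span(j,c) via R0 from road(j,c)
round 2: derive span(b,c) via R1 from span(b,j), span(j,c)
round 2: derive span(d,c) via R1 from span(d,j), span(j,c)
round 2: derive span(g,c) via R1 from span(g,j), span(j,c)
round 2: derive span(h,j) via R1 from span(h,d), span(d,j)
round 3: derive span(h,c) via R1 from span(h,d), span(d,c)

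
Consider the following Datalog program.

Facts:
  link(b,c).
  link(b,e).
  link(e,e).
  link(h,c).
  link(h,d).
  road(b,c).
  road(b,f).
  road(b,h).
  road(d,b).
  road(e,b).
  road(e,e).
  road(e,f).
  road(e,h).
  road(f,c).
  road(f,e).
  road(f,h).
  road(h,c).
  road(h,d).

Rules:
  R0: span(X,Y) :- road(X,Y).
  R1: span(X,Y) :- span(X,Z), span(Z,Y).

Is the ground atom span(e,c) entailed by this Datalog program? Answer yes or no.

yes

round 1: derive span(b,c) via R0 from road(b,c)
round 1: derive span(b,f) via R0 from road(b,f)
round 1: derive span(b,h) via R0 from road(b,h)
round 1: derive span(d,b) via R0 from road(d,b)
round 1: derive span(e,b) via R0 from road(e,b)
round 1: derive span(e,e) via R0 from road(e,e)
round 1: derive span(e,f) via R0 from road(e,f)
round 1: derive span(e,h) via R0 from road(e,h)
round 1: derive span(f,c) via R0 from road(f,c)
round 1: derive span(f,e) via R0 from road(f,e)
round 1: derive span(f,h) via R0 from road(f,h)
round 1: derive span(h,c) via R0 from road(h,c)
round 1: derive span(h,d) via R0 from road(h,d)
round 2: derive span(b,d) via R1 from span(b,h), span(h,d)
round 2: derive span(b,e) via R1 from span(b,f), span(f,e)
round 2: derive span(d,c) via R1 from span(d,b), span(b,c)
round 2: derive span(d,f) via R1 from span(d,b), span(b,f)
round 2: derive span(d,h) via R1 from span(d,b), span(b,h)
round 2: derive span(e,c) via R1 from span(e,b), span(b,c)
round 2: derive span(e,d) via R1 from span(e,h), span(h,d)
round 2: derive span(f,b) via R1 from span(f,e), span(e,b)
round 2: derive span(f,d) via R1 from span(f,h), span(h,d)
round 2: derive span(f,f) via R1 from span(f,e), span(e,f)
round 2: derive span(h,b) via R1 from span(h,d), span(d,b)
round 3: derive span(b,b) via R1 from span(b,d), span(d,b)
round 3: derive span(d,d) via R1 from span(d,b), span(b,d)
round 3: derive span(d,e) via R1 from span(d,b), span(b,e)
round 3: derive span(h,e) via R1 from span(h,b), span(b,e)
round 3: derive span(h,f) via R1 from span(h,b), span(b,f)
round 3: derive span(h,h) via R1 from span(h,b), span(b,h)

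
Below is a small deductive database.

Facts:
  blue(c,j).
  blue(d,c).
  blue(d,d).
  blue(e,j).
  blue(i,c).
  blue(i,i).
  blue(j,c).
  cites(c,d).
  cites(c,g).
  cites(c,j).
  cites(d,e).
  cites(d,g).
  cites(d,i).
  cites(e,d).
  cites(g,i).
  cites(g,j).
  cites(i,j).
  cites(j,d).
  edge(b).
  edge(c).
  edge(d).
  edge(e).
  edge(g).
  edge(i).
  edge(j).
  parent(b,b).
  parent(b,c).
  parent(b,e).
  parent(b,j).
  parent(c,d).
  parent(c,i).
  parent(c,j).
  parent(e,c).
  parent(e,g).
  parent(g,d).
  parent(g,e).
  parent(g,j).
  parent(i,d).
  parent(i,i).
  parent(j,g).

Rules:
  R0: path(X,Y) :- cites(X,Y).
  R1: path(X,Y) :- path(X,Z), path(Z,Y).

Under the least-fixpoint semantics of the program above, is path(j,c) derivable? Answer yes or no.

no

round 1: derive path(c,d) via R0 from cites(c,d)
round 1: derive path(c,g) via R0 from cites(c,g)
round 1: derive path(c,j) via R0 from cites(c,j)
round 1: derive path(d,e) via R0 from cites(d,e)
round 1: derive path(d,g) via R0 from cites(d,g)
round 1: derive path(d,i) via R0 from cites(d,i)
round 1: derive path(e,d) via R0 from cites(e,d)
round 1: derive path(g,i) via R0 from cites(g,i)
round 1: derive path(g,j) via R0 from cites(g,j)
round 1: derive path(i,j) via R0 from cites(i,j)
round 1: derive path(j,d) via R0 from cites(j,d)
round 2: derive path(c,e) via R1 from path(c,d), path(d,e)
round 2: derive path(c,i) via R1 from path(c,d), path(d,i)
round 2: derive path(d,d) via R1 from path(d,e), path(e,d)
round 2: derive path(d,j) via R1 from path(d,g), path(g,j)
round 2: derive path(e,e) via R1 from path(e,d), path(d,e)
round 2: derive path(e,g) via R1 from path(e,d), path(d,g)
round 2: derive path(e,i) via R1 from path(e,d), path(d,i)
round 2: derive path(g,d) via R1 from path(g,j), path(j,d)
round 2: derive path(i,d) via R1 from path(i,j), path(j,d)
round 2: derive path(j,e) via R1 from path(j,d), path(d,e)
round 2: derive path(j,g) via R1 from path(j,d), path(d,g)
round 2: derive path(j,i) via R1 from path(j,d), path(d,i)
round 3: derive path(e,j) via R1 from path(e,d), path(d,j)
round 3: derive path(g,e) via R1 from path(g,d), path(d,e)
round 3: derive path(g,g) via R1 from path(g,d), path(d,g)
round 3: derive path(i,e) via R1 from path(i,d), path(d,e)
round 3: derive path(i,g) via R1 from path(i,d), path(d,g)
round 3: derive path(i,i) via R1 from path(i,d), path(d,i)
round 3: derive path(j,j) via R1 from path(j,d), path(d,j)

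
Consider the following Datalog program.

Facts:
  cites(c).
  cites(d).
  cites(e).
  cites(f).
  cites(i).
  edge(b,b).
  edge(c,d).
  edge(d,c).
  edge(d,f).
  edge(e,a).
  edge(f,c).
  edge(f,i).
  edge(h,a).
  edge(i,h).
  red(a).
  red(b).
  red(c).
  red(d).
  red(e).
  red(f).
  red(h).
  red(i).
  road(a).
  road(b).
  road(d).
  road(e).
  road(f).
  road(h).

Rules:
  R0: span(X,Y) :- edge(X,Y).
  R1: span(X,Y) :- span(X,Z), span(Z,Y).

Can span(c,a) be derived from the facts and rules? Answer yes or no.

yes

round 1: derive span(b,b) via R0 from edge(b,b)
round 1: derive span(c,d) via R0 from edge(c,d)
round 1: derive span(d,c) via R0 from edge(d,c)
round 1: derive span(d,f) via R0 from edge(d,f)
round 1: derive span(e,a) via R0 from edge(e,a)
round 1: derive span(f,c) via R0 from edge(f,c)
round 1: derive span(f,i) via R0 from edge(f,i)
round 1: derive span(h,a) via R0 from edge(h,a)
round 1: derive span(i,h) via R0 from edge(i,h)
round 2: derive span(c,c) via R1 from span(c,d), span(d,c)
round 2: derive span(c,f) via R1 from span(c,d), span(d,f)
round 2: derive span(d,d) via R1 from span(d,c), span(c,d)
round 2: derive span(d,i) via R1 from span(d,f), span(f,i)
round 2: derive span(f,d) via R1 from span(f,c), span(c,d)
round 2: derive span(f,h) via R1 from span(f,i), span(i,h)
round 2: derive span(i,a) via R1 from span(i,h), span(h,a)
round 3: derive span(c,h) via R1 from span(c,f), span(f,h)
round 3: derive span(c,i) via R1 from span(c,d), span(d,i)
round 3: derive span(d,a) via R1 from span(d,i), span(i,a)
round 3: derive span(d,h) via R1 from span(d,f), span(f,h)
round 3: derive span(f,a) via R1 from span(f,h), span(h,a)
round 3: derive span(f,f) via R1 from span(f,c), span(c,f)
round 4: derive span(c,a) via R1 from span(c,d), span(d,a)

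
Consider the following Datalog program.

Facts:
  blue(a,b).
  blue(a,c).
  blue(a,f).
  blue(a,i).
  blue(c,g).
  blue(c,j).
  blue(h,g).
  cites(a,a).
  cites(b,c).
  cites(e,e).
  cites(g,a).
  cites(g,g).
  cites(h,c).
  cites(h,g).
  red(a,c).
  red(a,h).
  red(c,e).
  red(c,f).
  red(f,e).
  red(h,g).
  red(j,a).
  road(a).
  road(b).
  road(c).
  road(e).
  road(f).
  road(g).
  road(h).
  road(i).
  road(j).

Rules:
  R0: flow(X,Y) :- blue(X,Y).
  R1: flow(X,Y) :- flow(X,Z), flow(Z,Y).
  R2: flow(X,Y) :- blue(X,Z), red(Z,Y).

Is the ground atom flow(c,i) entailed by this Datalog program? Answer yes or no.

yes

round 1: derive flow(a,b) via R0 from blue(a,b)
round 1: derive flow(a,c) via R0 from blue(a,c)
round 1: derive flow(a,f) via R0 from blue(a,f)
round 1: derive flow(a,i) via R0 from blue(a,i)
round 1: derive flow(c,g) via R0 from blue(c,g)
round 1: derive flow(c,j) via R0 from blue(c,j)
round 1: derive flow(h,g) via R0 from blue(h,g)
round 1: derive flow(a,e) via R2 from blue(a,c), red(c,e)
round 1: derive flow(c,a) via R2 from blue(c,j), red(j,a)
round 2: derive flow(a,a) via R1 from flow(a,c), flow(c,a)
round 2: derive flow(a,g) via R1 from flow(a,c), flow(c,g)
round 2: derive flow(a,j) via R1 from flow(a,c), flow(c,j)
round 2: derive flow(c,b) via R1 from flow(c,a), flow(a,b)
round 2: derive flow(c,c) via R1 from flow(c,a), flow(a,c)
round 2: derive flow(c,e) via R1 from flow(c,a), flow(a,e)
round 2: derive flow(c,f) via R1 from flow(c,a), flow(a,f)
round 2: derive flow(c,i) via R1 from flow(c,a), flow(a,i)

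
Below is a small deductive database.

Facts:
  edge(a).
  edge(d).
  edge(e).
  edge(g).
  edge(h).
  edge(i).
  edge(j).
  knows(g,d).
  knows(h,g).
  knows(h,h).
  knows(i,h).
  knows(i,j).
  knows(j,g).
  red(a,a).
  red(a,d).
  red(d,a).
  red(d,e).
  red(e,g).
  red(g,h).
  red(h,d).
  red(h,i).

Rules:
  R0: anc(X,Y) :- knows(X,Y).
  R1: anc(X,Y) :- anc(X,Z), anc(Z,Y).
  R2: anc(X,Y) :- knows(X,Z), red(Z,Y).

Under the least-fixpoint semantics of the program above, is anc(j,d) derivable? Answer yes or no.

yes

round 1: derive anc(g,d) via R0 from knows(g,d)
round 1: derive anc(h,g) via R0 from knows(h,g)
round 1: derive anc(h,h) via R0 from knows(h,h)
round 1: derive anc(i,h) via R0 from knows(i,h)
round 1: derive anc(i,j) via R0 from knows(i,j)
round 1: derive anc(j,g) via R0 from knows(j,g)
round 1: derive anc(g,a) via R2 from knows(g,d), red(d,a)
round 1: derive anc(g,e) via R2 from knows(g,d), red(d,e)
round 1: derive anc(h,d) via R2 from knows(h,h), red(h,d)
round 1: derive anc(h,i) via R2 from knows(h,h), red(h,i)
round 1: derive anc(i,d) via R2 from knows(i,h), red(h,d)
round 1: derive anc(i,i) via R2 from knows(i,h), red(h,i)
round 1: derive anc(j,h) via R2 from knows(j,g), red(g,h)
round 2: derive anc(h,a) via R1 from anc(h,g), anc(g,a)
round 2: derive anc(h,e) via R1 from anc(h,g), anc(g,e)
round 2: derive anc(h,j) via R1 from anc(h,i), anc(i,j)
round 2: derive anc(i,g) via R1 from anc(i,h), anc(h,g)
round 2: derive anc(j,a) via R1 from anc(j,g), anc(g,a)
round 2: derive anc(j,d) via R1 from anc(j,g), anc(g,d)
round 2: derive anc(j,e) via R1 from anc(j,g), anc(g,e)
round 2: derive anc(j,i) via R1 from anc(j,h), anc(h,i)
round 3: derive anc(i,a) via R1 from anc(i,g), anc(g,a)
round 3: derive anc(i,e) via R1 from anc(i,g), anc(g,e)
round 3: derive anc(j,j) via R1 from anc(j,h), anc(h,j)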